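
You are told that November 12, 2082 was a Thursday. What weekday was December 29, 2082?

November 2082: 30 − 12 = 18 days remain.
December 1–29, 2082: 29 days.
Total: 18 + 29 = 47 days.
47 mod 7 = 5, so 5 days after Thursday is Tuesday.

Tuesday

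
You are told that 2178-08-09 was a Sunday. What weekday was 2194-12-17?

Wednesday

From August 9, 2178 to August 9, 2194: 16 years, of which 4 contain a Feb 29 — 12×365 + 4×366 = 5844 days.
August 2194: 31 − 9 = 22 days remain.
Then September (30), October (31), November (30): 30 + 31 + 30 = 91 days.
December 1–17, 2194: 17 days.
Residual: 130 days.
Total: 5974 days.
5974 mod 7 = 3, so 3 days after Sunday is Wednesday.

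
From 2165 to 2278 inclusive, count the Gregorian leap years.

27

Years divisible by 4: 2168, 2172, …, 2276 — 28 in all.
Of these, 2200 is divisible by 100 but not 400, so not leap.
Leap years: 28 − 1 = 27.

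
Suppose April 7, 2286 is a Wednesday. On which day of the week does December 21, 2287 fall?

Wednesday

Day-of-year of April 7, 2286: 97.
Day-of-year of December 21, 2287: 355.
2286 has 365 days, so 365 − 97 = 268 days remain in 2286.
Total: 268 + 355 = 623 days.
623 is a multiple of 7, so December 21, 2287 falls on the same weekday: Wednesday.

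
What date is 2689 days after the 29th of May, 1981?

the 8th of October, 1988

Count 2689 days after May 29, 1981:
Day-of-year of May 29, 1981: 149.
Day-of-year of October 8, 1988: 282.
1981 has 365 days, so 365 − 149 = 216 days remain in 1981.
Full years: 1982: 365; 1983: 365; 1984: 366; 1985: 365; 1986: 365; 1987: 365. Sum = 2191.
Total: 216 + 2191 + 282 = 2689 days.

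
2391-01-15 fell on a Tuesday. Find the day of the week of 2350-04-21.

Count forward from the earlier date (April 21, 2350) to the later (January 15, 2391):
From April 21, 2350 to April 21, 2390: 40 years, of which 10 contain a Feb 29 — 30×365 + 10×366 = 14610 days.
April 2390: 30 − 21 = 9 days remain.
Then May (31), June (30), July (31), August (31), September (30), October (31), November (30), December (31): 31 + 30 + 31 + 31 + 30 + 31 + 30 + 31 = 245 days.
January 1–15, 2391: 15 days.
Residual: 269 days.
Total: 14879 days.
14879 mod 7 = 4, so 4 days before Tuesday is Friday.

Friday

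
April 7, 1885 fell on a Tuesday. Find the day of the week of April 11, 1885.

Saturday

Within April 1885: 11 − 7 = 4 days.
4 mod 7 = 4, so 4 days after Tuesday is Saturday.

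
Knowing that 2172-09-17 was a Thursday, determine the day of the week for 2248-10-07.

Day-of-year of September 17, 2172: 261.
Day-of-year of October 7, 2248: 281.
2172 has 366 days, so 366 − 261 = 105 days remain in 2172.
Full years 2173–2247: 58 common + 17 leap = 58×365 + 17×366 = 27392 days.
Total: 105 + 27392 + 281 = 27778 days.
27778 mod 7 = 2, so 2 days after Thursday is Saturday.

Saturday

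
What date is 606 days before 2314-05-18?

2312-09-19

Count 606 days before May 18, 2314:
September 2312: 30 − 19 = 11 days remain.
Then 19 full months totalling 577 days.
May 1–18, 2314: 18 days.
Total: 11 + 577 + 18 = 606 days.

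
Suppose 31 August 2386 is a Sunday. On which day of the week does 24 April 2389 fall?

Day-of-year of August 31, 2386: 243.
Day-of-year of April 24, 2389: 114.
2386 has 365 days, so 365 − 243 = 122 days remain in 2386.
Full years: 2387: 365; 2388: 366. Sum = 731.
Total: 122 + 731 + 114 = 967 days.
967 mod 7 = 1, so 1 day after Sunday is Monday.

Monday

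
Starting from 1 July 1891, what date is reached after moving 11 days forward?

12 July 1891

Count 11 days after July 1, 1891:
Within July 1891: 12 − 1 = 11 days.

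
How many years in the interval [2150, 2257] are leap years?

26

Years divisible by 4: 2152, 2156, …, 2256 — 27 in all.
Of these, 2200 is divisible by 100 but not 400, so not leap.
Leap years: 27 − 1 = 26.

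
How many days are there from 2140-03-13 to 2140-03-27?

Within March 2140: 27 − 13 = 14 days.

14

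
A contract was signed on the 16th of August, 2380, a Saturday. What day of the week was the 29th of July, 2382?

Day-of-year of August 16, 2380: 229.
Day-of-year of July 29, 2382: 210.
2380 has 366 days, so 366 − 229 = 137 days remain in 2380.
Full years: 2381: 365. Sum = 365.
Total: 137 + 365 + 210 = 712 days.
712 mod 7 = 5, so 5 days after Saturday is Thursday.

Thursday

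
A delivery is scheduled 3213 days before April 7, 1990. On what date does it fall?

June 20, 1981

Count 3213 days before April 7, 1990:
From June 20, 1981 to June 20, 1989: 8 years, of which 2 contain a Feb 29 — 6×365 + 2×366 = 2922 days.
June 1989: 30 − 20 = 10 days remain.
Then 9 full months totalling 274 days.
April 1–7, 1990: 7 days.
Residual: 291 days.
Total: 3213 days.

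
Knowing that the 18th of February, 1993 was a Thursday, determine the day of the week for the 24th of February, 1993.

Wednesday

Within February 1993: 24 − 18 = 6 days.
6 mod 7 = 6, so 6 days after Thursday is Wednesday.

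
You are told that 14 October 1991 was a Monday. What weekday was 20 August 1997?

October 14, 1991 → October 14, 1992: 366 days (1992 is a leap year).
October 14, 1992 → October 14, 1993: 365 days.
October 14, 1993 → October 14, 1994: 365 days.
October 14, 1994 → October 14, 1995: 365 days.
October 14, 1995 → October 14, 1996: 366 days (1996 is a leap year).
October 1996: 31 − 14 = 17 days remain.
Then 9 full months totalling 273 days.
August 1–20, 1997: 20 days.
Residual: 310 days.
Total: 2137 days.
2137 mod 7 = 2, so 2 days after Monday is Wednesday.

Wednesday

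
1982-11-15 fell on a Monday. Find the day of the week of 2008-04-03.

From November 15, 1982 to November 15, 2007: 25 years, of which 6 contain a Feb 29 — 19×365 + 6×366 = 9131 days.
(2000 is a leap year (divisible by 400).)
November 2007: 30 − 15 = 15 days remain.
Then December (31), January (31), February 2008 (29), March (31): 31 + 31 + 29 + 31 = 122 days.
April 1–3, 2008: 3 days.
Residual: 140 days.
Total: 9271 days.
9271 mod 7 = 3, so 3 days after Monday is Thursday.

Thursday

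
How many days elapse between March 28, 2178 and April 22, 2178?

25

March 2178: 31 − 28 = 3 days remain.
April 1–22, 2178: 22 days.
Total: 3 + 22 = 25 days.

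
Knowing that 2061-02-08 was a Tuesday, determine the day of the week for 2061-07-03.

February 2061: 28 − 8 = 20 days remain (2061 is not a leap year, so February has 28 days).
Then March (31), April (30), May (31), June (30): 31 + 30 + 31 + 30 = 122 days.
July 1–3, 2061: 3 days.
Total: 20 + 122 + 3 = 145 days.
145 mod 7 = 5, so 5 days after Tuesday is Sunday.

Sunday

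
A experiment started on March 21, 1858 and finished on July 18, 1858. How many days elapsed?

119

March 1858: 31 − 21 = 10 days remain.
Then April (30), May (31), June (30): 30 + 31 + 30 = 91 days.
July 1–18, 1858: 18 days.
Total: 10 + 91 + 18 = 119 days.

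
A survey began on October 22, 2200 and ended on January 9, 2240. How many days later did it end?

14323

From October 22, 2200 to October 22, 2239: 39 years, of which 9 contain a Feb 29 — 30×365 + 9×366 = 14244 days.
October 2239: 31 − 22 = 9 days remain.
Then November (30), December (31): 30 + 31 = 61 days.
January 1–9, 2240: 9 days.
Residual: 79 days.
Total: 14323 days.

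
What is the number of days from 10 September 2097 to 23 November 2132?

12857

From September 10, 2097 to September 10, 2132: 35 years, of which 8 contain a Feb 29 — 27×365 + 8×366 = 12783 days.
(2100 is not a leap year (divisible by 100 but not 400).)
September 2132: 30 − 10 = 20 days remain.
Then October (31): 31 days.
November 1–23, 2132: 23 days.
Residual: 74 days.
Total: 12857 days.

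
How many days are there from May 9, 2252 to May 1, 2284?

11680

From May 9, 2252 to May 9, 2283: 31 years, of which 7 contain a Feb 29 — 24×365 + 7×366 = 11322 days.
May 2283: 31 − 9 = 22 days remain.
Then 11 full months totalling 335 days.
May 1, 2284: 1 day.
Residual: 358 days.
Total: 11680 days.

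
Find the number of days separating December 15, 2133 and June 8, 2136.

906

December 15, 2133 → December 15, 2134: 365 days.
December 15, 2134 → December 15, 2135: 365 days.
December 2135: 31 − 15 = 16 days remain.
Then January (31), February 2136 (29), March (31), April (30), May (31): 31 + 29 + 31 + 30 + 31 = 152 days.
June 1–8, 2136: 8 days.
Residual: 176 days.
Total: 906 days.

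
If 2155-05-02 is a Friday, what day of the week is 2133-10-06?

Count forward from the earlier date (October 6, 2133) to the later (May 2, 2155):
From October 6, 2133 to October 6, 2154: 21 years, of which 5 contain a Feb 29 — 16×365 + 5×366 = 7670 days.
October 2154: 31 − 6 = 25 days remain.
Then November (30), December (31), January (31), February 2155 (28), March (31), April (30): 30 + 31 + 31 + 28 + 31 + 30 = 181 days.
May 1–2, 2155: 2 days.
Residual: 208 days.
Total: 7878 days.
7878 mod 7 = 3, so 3 days before Friday is Tuesday.

Tuesday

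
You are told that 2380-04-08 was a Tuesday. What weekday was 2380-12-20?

April 2380: 30 − 8 = 22 days remain.
Then May (31), June (30), July (31), August (31), September (30), October (31), November (30): 31 + 30 + 31 + 31 + 30 + 31 + 30 = 214 days.
December 1–20, 2380: 20 days.
Total: 22 + 214 + 20 = 256 days.
256 mod 7 = 4, so 4 days after Tuesday is Saturday.

Saturday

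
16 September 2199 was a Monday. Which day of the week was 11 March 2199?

Monday

Count forward from the earlier date (March 11, 2199) to the later (September 16, 2199):
March 2199: 31 − 11 = 20 days remain.
Then April (30), May (31), June (30), July (31), August (31): 30 + 31 + 30 + 31 + 31 = 153 days.
September 1–16, 2199: 16 days.
Total: 20 + 153 + 16 = 189 days.
189 is a multiple of 7, so 11 March 2199 falls on the same weekday: Monday.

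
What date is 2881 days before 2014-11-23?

2007-01-03

Count 2881 days before November 23, 2014:
Day-of-year of January 3, 2007: 3.
Day-of-year of November 23, 2014: 327.
2007 has 365 days, so 365 − 3 = 362 days remain in 2007.
Full years: 2008: 366; 2009: 365; 2010: 365; 2011: 365; 2012: 366; 2013: 365. Sum = 2192.
Total: 362 + 2192 + 327 = 2881 days.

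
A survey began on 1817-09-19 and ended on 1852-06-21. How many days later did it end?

From September 19, 1817 to September 19, 1851: 34 years, of which 8 contain a Feb 29 — 26×365 + 8×366 = 12418 days.
September 1851: 30 − 19 = 11 days remain.
Then October (31), November (30), December (31), January (31), February 1852 (29), March (31), April (30), May (31): 31 + 30 + 31 + 31 + 29 + 31 + 30 + 31 = 244 days.
June 1–21, 1852: 21 days.
Residual: 276 days.
Total: 12694 days.

12694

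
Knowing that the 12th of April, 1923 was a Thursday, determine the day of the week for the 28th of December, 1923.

April 1923: 30 − 12 = 18 days remain.
Then May (31), June (30), July (31), August (31), September (30), October (31), November (30): 31 + 30 + 31 + 31 + 30 + 31 + 30 = 214 days.
December 1–28, 1923: 28 days.
Total: 18 + 214 + 28 = 260 days.
260 mod 7 = 1, so 1 day after Thursday is Friday.

Friday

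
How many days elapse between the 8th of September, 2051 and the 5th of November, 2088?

13573

Day-of-year of September 8, 2051: 251.
Day-of-year of November 5, 2088: 310.
2051 has 365 days, so 365 − 251 = 114 days remain in 2051.
Full years 2052–2087: 27 common + 9 leap = 27×365 + 9×366 = 13149 days.
Total: 114 + 13149 + 310 = 13573 days.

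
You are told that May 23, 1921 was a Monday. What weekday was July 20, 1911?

Thursday

Count forward from the earlier date (July 20, 1911) to the later (May 23, 1921):
From July 20, 1911 to July 20, 1920: 9 years, of which 3 contain a Feb 29 — 6×365 + 3×366 = 3288 days.
July 1920: 31 − 20 = 11 days remain.
Then 9 full months totalling 273 days.
May 1–23, 1921: 23 days.
Residual: 307 days.
Total: 3595 days.
3595 mod 7 = 4, so 4 days before Monday is Thursday.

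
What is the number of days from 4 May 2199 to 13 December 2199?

May 2199: 31 − 4 = 27 days remain.
Then June (30), July (31), August (31), September (30), October (31), November (30): 30 + 31 + 31 + 30 + 31 + 30 = 183 days.
December 1–13, 2199: 13 days.
Total: 27 + 183 + 13 = 223 days.

223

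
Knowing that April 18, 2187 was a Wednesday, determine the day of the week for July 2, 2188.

April 2187: 30 − 18 = 12 days remain.
Then 14 full months totalling 427 days.
July 1–2, 2188: 2 days.
Total: 12 + 427 + 2 = 441 days.
441 is a multiple of 7, so July 2, 2188 falls on the same weekday: Wednesday.

Wednesday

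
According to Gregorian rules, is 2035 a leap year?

2035 is not a leap year.

No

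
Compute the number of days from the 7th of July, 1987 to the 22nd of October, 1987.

July 1987: 31 − 7 = 24 days remain.
Then August (31), September (30): 31 + 30 = 61 days.
October 1–22, 1987: 22 days.
Total: 24 + 61 + 22 = 107 days.

107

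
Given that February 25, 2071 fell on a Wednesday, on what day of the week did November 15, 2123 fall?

Day-of-year of February 25, 2071: 56.
Day-of-year of November 15, 2123: 319.
2071 has 365 days, so 365 − 56 = 309 days remain in 2071.
Full years 2072–2122: 39 common + 12 leap = 39×365 + 12×366 = 18627 days.
Total: 309 + 18627 + 319 = 19255 days.
19255 mod 7 = 5, so 5 days after Wednesday is Monday.

Monday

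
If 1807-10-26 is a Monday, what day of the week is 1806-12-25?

Count forward from the earlier date (December 25, 1806) to the later (October 26, 1807):
Day-of-year of December 25, 1806: 359.
Day-of-year of October 26, 1807: 299.
1806 has 365 days, so 365 − 359 = 6 days remain in 1806.
Total: 6 + 299 = 305 days.
305 mod 7 = 4, so 4 days before Monday is Thursday.

Thursday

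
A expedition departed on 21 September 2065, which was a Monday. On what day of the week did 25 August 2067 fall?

September 2065: 30 − 21 = 9 days remain.
Then 22 full months totalling 669 days.
August 1–25, 2067: 25 days.
Total: 9 + 669 + 25 = 703 days.
703 mod 7 = 3, so 3 days after Monday is Thursday.

Thursday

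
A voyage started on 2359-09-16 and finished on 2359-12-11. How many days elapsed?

September 2359: 30 − 16 = 14 days remain.
Then October (31), November (30): 31 + 30 = 61 days.
December 1–11, 2359: 11 days.
Total: 14 + 61 + 11 = 86 days.

86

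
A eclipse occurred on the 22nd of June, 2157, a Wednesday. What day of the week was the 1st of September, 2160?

June 22, 2157 → June 22, 2158: 365 days.
June 22, 2158 → June 22, 2159: 365 days.
June 22, 2159 → June 22, 2160: 366 days (2160 is a leap year).
June 2160: 30 − 22 = 8 days remain.
Then July (31), August (31): 31 + 31 = 62 days.
September 1, 2160: 1 day.
Residual: 71 days.
Total: 1167 days.
1167 mod 7 = 5, so 5 days after Wednesday is Monday.

Monday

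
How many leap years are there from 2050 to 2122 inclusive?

17

Years divisible by 4: 2052, 2056, …, 2120 — 18 in all.
Of these, 2100 is divisible by 100 but not 400, so not leap.
Leap years: 18 − 1 = 17.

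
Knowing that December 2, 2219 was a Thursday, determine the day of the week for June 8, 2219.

Count forward from the earlier date (June 8, 2219) to the later (December 2, 2219):
June 2219: 30 − 8 = 22 days remain.
Then July (31), August (31), September (30), October (31), November (30): 31 + 31 + 30 + 31 + 30 = 153 days.
December 1–2, 2219: 2 days.
Total: 22 + 153 + 2 = 177 days.
177 mod 7 = 2, so 2 days before Thursday is Tuesday.

Tuesday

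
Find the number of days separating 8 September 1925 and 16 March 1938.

Day-of-year of September 8, 1925: 251.
Day-of-year of March 16, 1938: 75.
1925 has 365 days, so 365 − 251 = 114 days remain in 1925.
Full years 1926–1937: 9 common + 3 leap = 9×365 + 3×366 = 4383 days.
Total: 114 + 4383 + 75 = 4572 days.

4572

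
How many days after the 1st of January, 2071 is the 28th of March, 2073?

817

January 1, 2071 → January 1, 2072: 365 days.
January 1, 2072 → January 1, 2073: 366 days (2072 is a leap year).
January 2073: 31 − 1 = 30 days remain.
Then February 2073 (28): 28 days.
March 1–28, 2073: 28 days.
Residual: 86 days.
Total: 817 days.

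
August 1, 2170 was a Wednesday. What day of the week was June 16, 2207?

Tuesday

From August 1, 2170 to August 1, 2206: 36 years, of which 8 contain a Feb 29 — 28×365 + 8×366 = 13148 days.
(2200 is not a leap year (divisible by 100 but not 400).)
August 2206: 31 − 1 = 30 days remain.
Then 9 full months totalling 273 days.
June 1–16, 2207: 16 days.
Residual: 319 days.
Total: 13467 days.
13467 mod 7 = 6, so 6 days after Wednesday is Tuesday.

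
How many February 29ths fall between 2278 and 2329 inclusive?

Years divisible by 4: 2280, 2284, …, 2328 — 13 in all.
Of these, 2300 is divisible by 100 but not 400, so not leap.
Leap years: 13 − 1 = 12.

12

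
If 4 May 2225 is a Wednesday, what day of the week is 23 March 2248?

Thursday

Day-of-year of May 4, 2225: 124.
Day-of-year of March 23, 2248: 83.
2225 has 365 days, so 365 − 124 = 241 days remain in 2225.
Full years 2226–2247: 17 common + 5 leap = 17×365 + 5×366 = 8035 days.
Total: 241 + 8035 + 83 = 8359 days.
8359 mod 7 = 1, so 1 day after Wednesday is Thursday.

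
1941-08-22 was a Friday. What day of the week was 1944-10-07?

Saturday

Day-of-year of August 22, 1941: 234.
Day-of-year of October 7, 1944: 281.
1941 has 365 days, so 365 − 234 = 131 days remain in 1941.
Full years: 1942: 365; 1943: 365. Sum = 730.
Total: 131 + 730 + 281 = 1142 days.
1142 mod 7 = 1, so 1 day after Friday is Saturday.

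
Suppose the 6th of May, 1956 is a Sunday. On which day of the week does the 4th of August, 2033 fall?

From May 6, 1956 to May 6, 2033: 77 years, of which 19 contain a Feb 29 — 58×365 + 19×366 = 28124 days.
(2000 is a leap year (divisible by 400).)
May 2033: 31 − 6 = 25 days remain.
Then June (30), July (31): 30 + 31 = 61 days.
August 1–4, 2033: 4 days.
Residual: 90 days.
Total: 28214 days.
28214 mod 7 = 4, so 4 days after Sunday is Thursday.

Thursday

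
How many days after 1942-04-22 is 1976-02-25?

From April 22, 1942 to April 22, 1975: 33 years, of which 8 contain a Feb 29 — 25×365 + 8×366 = 12053 days.
April 1975: 30 − 22 = 8 days remain.
Then 9 full months totalling 276 days.
February 1–25, 1976: 25 days (1976 is a leap year).
Residual: 309 days.
Total: 12362 days.

12362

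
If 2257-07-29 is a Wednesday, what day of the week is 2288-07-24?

Tuesday

Day-of-year of July 29, 2257: 210.
Day-of-year of July 24, 2288: 206.
2257 has 365 days, so 365 − 210 = 155 days remain in 2257.
Full years 2258–2287: 23 common + 7 leap = 23×365 + 7×366 = 10957 days.
Total: 155 + 10957 + 206 = 11318 days.
11318 mod 7 = 6, so 6 days after Wednesday is Tuesday.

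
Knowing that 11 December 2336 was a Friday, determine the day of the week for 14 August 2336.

Friday

Count forward from the earlier date (August 14, 2336) to the later (December 11, 2336):
August 2336: 31 − 14 = 17 days remain.
Then September (30), October (31), November (30): 30 + 31 + 30 = 91 days.
December 1–11, 2336: 11 days.
Total: 17 + 91 + 11 = 119 days.
119 is a multiple of 7, so 14 August 2336 falls on the same weekday: Friday.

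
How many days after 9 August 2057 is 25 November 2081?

8874

From August 9, 2057 to August 9, 2081: 24 years, of which 6 contain a Feb 29 — 18×365 + 6×366 = 8766 days.
August 2081: 31 − 9 = 22 days remain.
Then September (30), October (31): 30 + 31 = 61 days.
November 1–25, 2081: 25 days.
Residual: 108 days.
Total: 8874 days.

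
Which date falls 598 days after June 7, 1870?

January 26, 1872

Count 598 days after June 7, 1870:
June 1870: 30 − 7 = 23 days remain.
Then 18 full months totalling 549 days.
January 1–26, 1872: 26 days.
Total: 23 + 549 + 26 = 598 days.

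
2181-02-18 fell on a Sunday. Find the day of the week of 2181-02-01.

Count forward from the earlier date (February 1, 2181) to the later (February 18, 2181):
Within February 2181: 18 − 1 = 17 days.
17 mod 7 = 3, so 3 days before Sunday is Thursday.

Thursday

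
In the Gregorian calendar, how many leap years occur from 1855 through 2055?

Years divisible by 4: 1856, 1860, …, 2052 — 50 in all.
Of these, 1900 is divisible by 100 but not 400, so not leap.
2000 is divisible by 400, so still leap.
Leap years: 50 − 1 = 49.

49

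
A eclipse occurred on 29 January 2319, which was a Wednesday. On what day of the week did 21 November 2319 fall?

Friday

January 2319: 31 − 29 = 2 days remain.
Then 9 full months totalling 273 days.
November 1–21, 2319: 21 days.
Total: 2 + 273 + 21 = 296 days.
296 mod 7 = 2, so 2 days after Wednesday is Friday.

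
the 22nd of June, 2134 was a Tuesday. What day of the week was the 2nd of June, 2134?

Wednesday

Count forward from the earlier date (June 2, 2134) to the later (June 22, 2134):
Within June 2134: 22 − 2 = 20 days.
20 mod 7 = 6, so 6 days before Tuesday is Wednesday.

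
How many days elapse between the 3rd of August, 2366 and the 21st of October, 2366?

79

August 2366: 31 − 3 = 28 days remain.
Then September (30): 30 days.
October 1–21, 2366: 21 days.
Total: 28 + 30 + 21 = 79 days.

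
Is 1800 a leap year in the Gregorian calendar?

No

1800 is not a leap year (divisible by 100 but not 400).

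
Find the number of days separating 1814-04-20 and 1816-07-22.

824

Day-of-year of April 20, 1814: 110.
Day-of-year of July 22, 1816: 204.
1814 has 365 days, so 365 − 110 = 255 days remain in 1814.
Full years: 1815: 365. Sum = 365.
Total: 255 + 365 + 204 = 824 days.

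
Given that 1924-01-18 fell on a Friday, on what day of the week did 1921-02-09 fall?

Count forward from the earlier date (February 9, 1921) to the later (January 18, 1924):
Day-of-year of February 9, 1921: 40.
Day-of-year of January 18, 1924: 18.
1921 has 365 days, so 365 − 40 = 325 days remain in 1921.
Full years: 1922: 365; 1923: 365. Sum = 730.
Total: 325 + 730 + 18 = 1073 days.
1073 mod 7 = 2, so 2 days before Friday is Wednesday.

Wednesday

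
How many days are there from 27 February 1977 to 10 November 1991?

Day-of-year of February 27, 1977: 58.
Day-of-year of November 10, 1991: 314.
1977 has 365 days, so 365 − 58 = 307 days remain in 1977.
Full years 1978–1990: 10 common + 3 leap = 10×365 + 3×366 = 4748 days.
Total: 307 + 4748 + 314 = 5369 days.

5369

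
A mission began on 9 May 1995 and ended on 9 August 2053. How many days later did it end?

From May 9, 1995 to May 9, 2053: 58 years, of which 15 contain a Feb 29 — 43×365 + 15×366 = 21185 days.
(2000 is a leap year (divisible by 400).)
May 2053: 31 − 9 = 22 days remain.
Then June (30), July (31): 30 + 31 = 61 days.
August 1–9, 2053: 9 days.
Residual: 92 days.
Total: 21277 days.

21277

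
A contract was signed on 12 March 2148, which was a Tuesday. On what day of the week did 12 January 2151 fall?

March 12, 2148 → March 12, 2149: 365 days.
March 12, 2149 → March 12, 2150: 365 days.
March 2150: 31 − 12 = 19 days remain.
Then 9 full months totalling 275 days.
January 1–12, 2151: 12 days.
Residual: 306 days.
Total: 1036 days.
1036 is a multiple of 7, so 12 January 2151 falls on the same weekday: Tuesday.

Tuesday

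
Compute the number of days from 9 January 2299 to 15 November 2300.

675

January 9, 2299 → January 9, 2300: 365 days.
January 2300: 31 − 9 = 22 days remain.
Then 9 full months totalling 273 days.
November 1–15, 2300: 15 days.
Residual: 310 days.
Total: 675 days.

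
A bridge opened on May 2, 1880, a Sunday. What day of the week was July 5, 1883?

Day-of-year of May 2, 1880: 123.
Day-of-year of July 5, 1883: 186.
1880 has 366 days, so 366 − 123 = 243 days remain in 1880.
Full years: 1881: 365; 1882: 365. Sum = 730.
Total: 243 + 730 + 186 = 1159 days.
1159 mod 7 = 4, so 4 days after Sunday is Thursday.

Thursday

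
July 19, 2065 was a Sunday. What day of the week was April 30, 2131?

Monday

From July 19, 2065 to July 19, 2130: 65 years, of which 15 contain a Feb 29 — 50×365 + 15×366 = 23740 days.
(2100 is not a leap year (divisible by 100 but not 400).)
July 2130: 31 − 19 = 12 days remain.
Then August (31), September (30), October (31), November (30), December (31), January (31), February 2131 (28), March (31): 31 + 30 + 31 + 30 + 31 + 31 + 28 + 31 = 243 days.
April 1–30, 2131: 30 days.
Residual: 285 days.
Total: 24025 days.
24025 mod 7 = 1, so 1 day after Sunday is Monday.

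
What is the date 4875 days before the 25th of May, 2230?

the 18th of January, 2217

Count 4875 days before May 25, 2230:
Day-of-year of January 18, 2217: 18.
Day-of-year of May 25, 2230: 145.
2217 has 365 days, so 365 − 18 = 347 days remain in 2217.
Full years 2218–2229: 9 common + 3 leap = 9×365 + 3×366 = 4383 days.
Total: 347 + 4383 + 145 = 4875 days.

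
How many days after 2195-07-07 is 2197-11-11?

858

Day-of-year of July 7, 2195: 188.
Day-of-year of November 11, 2197: 315.
2195 has 365 days, so 365 − 188 = 177 days remain in 2195.
Full years: 2196: 366. Sum = 366.
Total: 177 + 366 + 315 = 858 days.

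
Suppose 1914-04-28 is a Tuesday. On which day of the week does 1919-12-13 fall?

Day-of-year of April 28, 1914: 118.
Day-of-year of December 13, 1919: 347.
1914 has 365 days, so 365 − 118 = 247 days remain in 1914.
Full years: 1915: 365; 1916: 366; 1917: 365; 1918: 365. Sum = 1461.
Total: 247 + 1461 + 347 = 2055 days.
2055 mod 7 = 4, so 4 days after Tuesday is Saturday.

Saturday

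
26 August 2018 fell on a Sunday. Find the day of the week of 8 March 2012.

Count forward from the earlier date (March 8, 2012) to the later (August 26, 2018):
Day-of-year of March 8, 2012: 68.
Day-of-year of August 26, 2018: 238.
2012 has 366 days, so 366 − 68 = 298 days remain in 2012.
Full years: 2013: 365; 2014: 365; 2015: 365; 2016: 366; 2017: 365. Sum = 1826.
Total: 298 + 1826 + 238 = 2362 days.
2362 mod 7 = 3, so 3 days before Sunday is Thursday.

Thursday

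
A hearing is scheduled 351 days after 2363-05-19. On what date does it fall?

2364-05-04

Count 351 days after May 19, 2363:
Day-of-year of May 19, 2363: 139.
Day-of-year of May 4, 2364: 125.
2363 has 365 days, so 365 − 139 = 226 days remain in 2363.
Total: 226 + 125 = 351 days.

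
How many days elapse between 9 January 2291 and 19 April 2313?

Day-of-year of January 9, 2291: 9.
Day-of-year of April 19, 2313: 109.
2291 has 365 days, so 365 − 9 = 356 days remain in 2291.
Full years 2292–2312: 16 common + 5 leap = 16×365 + 5×366 = 7670 days.
Total: 356 + 7670 + 109 = 8135 days.

8135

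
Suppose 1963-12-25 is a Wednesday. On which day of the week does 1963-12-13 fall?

Friday

Count forward from the earlier date (December 13, 1963) to the later (December 25, 1963):
Within December 1963: 25 − 13 = 12 days.
12 mod 7 = 5, so 5 days before Wednesday is Friday.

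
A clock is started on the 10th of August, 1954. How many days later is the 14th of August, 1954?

Within August 1954: 14 − 10 = 4 days.

4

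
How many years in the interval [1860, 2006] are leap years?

36

Years divisible by 4: 1860, 1864, …, 2004 — 37 in all.
Of these, 1900 is divisible by 100 but not 400, so not leap.
2000 is divisible by 400, so still leap.
Leap years: 37 − 1 = 36.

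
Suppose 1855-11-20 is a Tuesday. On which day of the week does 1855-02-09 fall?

Count forward from the earlier date (February 9, 1855) to the later (November 20, 1855):
February 1855: 28 − 9 = 19 days remain (1855 is not a leap year, so February has 28 days).
Then March (31), April (30), May (31), June (30), July (31), August (31), September (30), October (31): 31 + 30 + 31 + 30 + 31 + 31 + 30 + 31 = 245 days.
November 1–20, 1855: 20 days.
Total: 19 + 245 + 20 = 284 days.
284 mod 7 = 4, so 4 days before Tuesday is Friday.

Friday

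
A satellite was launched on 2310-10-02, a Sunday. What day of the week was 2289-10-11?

Friday

Count forward from the earlier date (October 11, 2289) to the later (October 2, 2310):
From October 11, 2289 to October 11, 2309: 20 years, of which 4 contain a Feb 29 — 16×365 + 4×366 = 7304 days.
(2300 is not a leap year (divisible by 100 but not 400).)
October 2309: 31 − 11 = 20 days remain.
Then 11 full months totalling 334 days.
October 1–2, 2310: 2 days.
Residual: 356 days.
Total: 7660 days.
7660 mod 7 = 2, so 2 days before Sunday is Friday.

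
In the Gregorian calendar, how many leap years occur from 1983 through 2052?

Years divisible by 4: 1984, 1988, …, 2052 — 18 in all.
2000 is divisible by 400, so still leap.
No century exceptions apply. Count: 18.

18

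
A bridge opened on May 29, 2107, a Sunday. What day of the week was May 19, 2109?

Sunday

May 29, 2107 → May 29, 2108: 366 days (2108 is a leap year).
May 2108: 31 − 29 = 2 days remain.
Then 11 full months totalling 334 days.
May 1–19, 2109: 19 days.
Residual: 355 days.
Total: 721 days.
721 is a multiple of 7, so May 19, 2109 falls on the same weekday: Sunday.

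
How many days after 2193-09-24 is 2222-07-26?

10531

Day-of-year of September 24, 2193: 267.
Day-of-year of July 26, 2222: 207.
2193 has 365 days, so 365 − 267 = 98 days remain in 2193.
Full years 2194–2221: 22 common + 6 leap = 22×365 + 6×366 = 10226 days.
Total: 98 + 10226 + 207 = 10531 days.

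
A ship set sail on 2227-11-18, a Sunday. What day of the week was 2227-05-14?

Count forward from the earlier date (May 14, 2227) to the later (November 18, 2227):
May 2227: 31 − 14 = 17 days remain.
Then June (30), July (31), August (31), September (30), October (31): 30 + 31 + 31 + 30 + 31 = 153 days.
November 1–18, 2227: 18 days.
Total: 17 + 153 + 18 = 188 days.
188 mod 7 = 6, so 6 days before Sunday is Monday.

Monday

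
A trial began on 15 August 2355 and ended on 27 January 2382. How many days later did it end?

Day-of-year of August 15, 2355: 227.
Day-of-year of January 27, 2382: 27.
2355 has 365 days, so 365 − 227 = 138 days remain in 2355.
Full years 2356–2381: 19 common + 7 leap = 19×365 + 7×366 = 9497 days.
Total: 138 + 9497 + 27 = 9662 days.

9662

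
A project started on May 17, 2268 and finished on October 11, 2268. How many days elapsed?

147

May 2268: 31 − 17 = 14 days remain.
Then June (30), July (31), August (31), September (30): 30 + 31 + 31 + 30 = 122 days.
October 1–11, 2268: 11 days.
Total: 14 + 122 + 11 = 147 days.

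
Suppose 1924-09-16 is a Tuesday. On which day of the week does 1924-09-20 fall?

Saturday

Within September 1924: 20 − 16 = 4 days.
4 mod 7 = 4, so 4 days after Tuesday is Saturday.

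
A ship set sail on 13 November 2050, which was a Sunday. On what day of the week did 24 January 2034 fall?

Tuesday

Count forward from the earlier date (January 24, 2034) to the later (November 13, 2050):
From January 24, 2034 to January 24, 2050: 16 years, of which 4 contain a Feb 29 — 12×365 + 4×366 = 5844 days.
January 2050: 31 − 24 = 7 days remain.
Then 9 full months totalling 273 days.
November 1–13, 2050: 13 days.
Residual: 293 days.
Total: 6137 days.
6137 mod 7 = 5, so 5 days before Sunday is Tuesday.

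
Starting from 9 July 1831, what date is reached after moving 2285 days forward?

10 October 1837

Count 2285 days after July 9, 1831:
July 9, 1831 → July 9, 1832: 366 days (1832 is a leap year).
July 9, 1832 → July 9, 1833: 365 days.
July 9, 1833 → July 9, 1834: 365 days.
July 9, 1834 → July 9, 1835: 365 days.
July 9, 1835 → July 9, 1836: 366 days (1836 is a leap year).
July 9, 1836 → July 9, 1837: 365 days.
July 1837: 31 − 9 = 22 days remain.
Then August (31), September (30): 31 + 30 = 61 days.
October 1–10, 1837: 10 days.
Residual: 93 days.
Total: 2285 days.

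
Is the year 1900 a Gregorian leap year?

No

1900 is not a leap year (divisible by 100 but not 400).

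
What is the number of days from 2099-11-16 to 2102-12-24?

1133

November 16, 2099 → November 16, 2100: 365 days (2100 is not a leap year (divisible by 100 but not 400)).
November 16, 2100 → November 16, 2101: 365 days.
November 16, 2101 → November 16, 2102: 365 days.
November 2102: 30 − 16 = 14 days remain.
December 1–24, 2102: 24 days.
Residual: 38 days.
Total: 1133 days.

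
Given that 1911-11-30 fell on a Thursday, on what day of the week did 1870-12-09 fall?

Count forward from the earlier date (December 9, 1870) to the later (November 30, 1911):
From December 9, 1870 to December 9, 1910: 40 years, of which 9 contain a Feb 29 — 31×365 + 9×366 = 14609 days.
(1900 is not a leap year (divisible by 100 but not 400).)
December 1910: 31 − 9 = 22 days remain.
Then 10 full months totalling 304 days.
November 1–30, 1911: 30 days.
Residual: 356 days.
Total: 14965 days.
14965 mod 7 = 6, so 6 days before Thursday is Friday.

Friday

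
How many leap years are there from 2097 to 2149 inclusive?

Years divisible by 4: 2100, 2104, …, 2148 — 13 in all.
Of these, 2100 is divisible by 100 but not 400, so not leap.
Leap years: 13 − 1 = 12.

12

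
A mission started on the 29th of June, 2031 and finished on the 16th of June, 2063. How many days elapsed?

From June 29, 2031 to June 29, 2062: 31 years, of which 8 contain a Feb 29 — 23×365 + 8×366 = 11323 days.
June 2062: 30 − 29 = 1 day remains.
Then 11 full months totalling 335 days.
June 1–16, 2063: 16 days.
Residual: 352 days.
Total: 11675 days.

11675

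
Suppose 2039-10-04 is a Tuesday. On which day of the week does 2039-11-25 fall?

October 2039: 31 − 4 = 27 days remain.
November 1–25, 2039: 25 days.
Total: 27 + 25 = 52 days.
52 mod 7 = 3, so 3 days after Tuesday is Friday.

Friday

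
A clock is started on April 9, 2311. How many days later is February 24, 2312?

321

April 2311: 30 − 9 = 21 days remain.
Then 9 full months totalling 276 days.
February 1–24, 2312: 24 days (2312 is a leap year).
Residual: 321 days.
Total: 321 days.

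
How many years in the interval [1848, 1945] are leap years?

Years divisible by 4: 1848, 1852, …, 1944 — 25 in all.
Of these, 1900 is divisible by 100 but not 400, so not leap.
Leap years: 25 − 1 = 24.

24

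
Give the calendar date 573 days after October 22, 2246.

May 17, 2248

Count 573 days after October 22, 2246:
Day-of-year of October 22, 2246: 295.
Day-of-year of May 17, 2248: 138.
2246 has 365 days, so 365 − 295 = 70 days remain in 2246.
Full years: 2247: 365. Sum = 365.
Total: 70 + 365 + 138 = 573 days.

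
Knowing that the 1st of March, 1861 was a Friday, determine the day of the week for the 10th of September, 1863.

Thursday

March 1861: 31 − 1 = 30 days remain.
Then 29 full months totalling 883 days.
September 1–10, 1863: 10 days.
Total: 30 + 883 + 10 = 923 days.
923 mod 7 = 6, so 6 days after Friday is Thursday.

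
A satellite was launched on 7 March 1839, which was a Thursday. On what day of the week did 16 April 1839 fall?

Tuesday

March 1839: 31 − 7 = 24 days remain.
April 1–16, 1839: 16 days.
Total: 24 + 16 = 40 days.
40 mod 7 = 5, so 5 days after Thursday is Tuesday.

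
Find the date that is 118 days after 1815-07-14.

1815-11-09

Count 118 days after July 14, 1815:
July 1815: 31 − 14 = 17 days remain.
Then August (31), September (30), October (31): 31 + 30 + 31 = 92 days.
November 1–9, 1815: 9 days.
Total: 17 + 92 + 9 = 118 days.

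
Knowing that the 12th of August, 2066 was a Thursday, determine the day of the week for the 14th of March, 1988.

Count forward from the earlier date (March 14, 1988) to the later (August 12, 2066):
From March 14, 1988 to March 14, 2066: 78 years, of which 19 contain a Feb 29 — 59×365 + 19×366 = 28489 days.
(2000 is a leap year (divisible by 400).)
March 2066: 31 − 14 = 17 days remain.
Then April (30), May (31), June (30), July (31): 30 + 31 + 30 + 31 = 122 days.
August 1–12, 2066: 12 days.
Residual: 151 days.
Total: 28640 days.
28640 mod 7 = 3, so 3 days before Thursday is Monday.

Monday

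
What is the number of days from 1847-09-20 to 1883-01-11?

From September 20, 1847 to September 20, 1882: 35 years, of which 9 contain a Feb 29 — 26×365 + 9×366 = 12784 days.
September 1882: 30 − 20 = 10 days remain.
Then October (31), November (30), December (31): 31 + 30 + 31 = 92 days.
January 1–11, 1883: 11 days.
Residual: 113 days.
Total: 12897 days.

12897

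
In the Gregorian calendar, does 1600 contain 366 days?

1600 is a leap year (divisible by 400).

Yes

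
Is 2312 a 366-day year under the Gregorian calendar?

Yes

2312 is a leap year.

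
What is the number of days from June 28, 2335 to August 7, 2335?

40

June 2335: 30 − 28 = 2 days remain.
Then July (31): 31 days.
August 1–7, 2335: 7 days.
Total: 2 + 31 + 7 = 40 days.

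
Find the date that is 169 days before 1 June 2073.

14 December 2072

Count 169 days before June 1, 2073:
December 2072: 31 − 14 = 17 days remain.
Then January (31), February 2073 (28), March (31), April (30), May (31): 31 + 28 + 31 + 30 + 31 = 151 days.
June 1, 2073: 1 day.
Residual: 169 days.
Total: 169 days.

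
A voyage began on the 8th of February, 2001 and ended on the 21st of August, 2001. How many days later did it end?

194

February 2001: 28 − 8 = 20 days remain (2001 is not a leap year, so February has 28 days).
Then March (31), April (30), May (31), June (30), July (31): 31 + 30 + 31 + 30 + 31 = 153 days.
August 1–21, 2001: 21 days.
Total: 20 + 153 + 21 = 194 days.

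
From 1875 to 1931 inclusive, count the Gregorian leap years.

Years divisible by 4: 1876, 1880, …, 1928 — 14 in all.
Of these, 1900 is divisible by 100 but not 400, so not leap.
Leap years: 14 − 1 = 13.

13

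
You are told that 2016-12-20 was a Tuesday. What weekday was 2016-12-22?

Within December 2016: 22 − 20 = 2 days.
2 mod 7 = 2, so 2 days after Tuesday is Thursday.

Thursday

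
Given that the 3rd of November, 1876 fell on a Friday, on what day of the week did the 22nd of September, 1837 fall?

Friday

Count forward from the earlier date (September 22, 1837) to the later (November 3, 1876):
Day-of-year of September 22, 1837: 265.
Day-of-year of November 3, 1876: 308.
1837 has 365 days, so 365 − 265 = 100 days remain in 1837.
Full years 1838–1875: 29 common + 9 leap = 29×365 + 9×366 = 13879 days.
Total: 100 + 13879 + 308 = 14287 days.
14287 is a multiple of 7, so the 22nd of September, 1837 falls on the same weekday: Friday.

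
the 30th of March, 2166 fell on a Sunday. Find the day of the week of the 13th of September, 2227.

From March 30, 2166 to March 30, 2227: 61 years, of which 14 contain a Feb 29 — 47×365 + 14×366 = 22279 days.
(2200 is not a leap year (divisible by 100 but not 400).)
March 2227: 31 − 30 = 1 day remains.
Then April (30), May (31), June (30), July (31), August (31): 30 + 31 + 30 + 31 + 31 = 153 days.
September 1–13, 2227: 13 days.
Residual: 167 days.
Total: 22446 days.
22446 mod 7 = 4, so 4 days after Sunday is Thursday.

Thursday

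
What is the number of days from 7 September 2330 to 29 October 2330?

September 2330: 30 − 7 = 23 days remain.
October 1–29, 2330: 29 days.
Total: 23 + 29 = 52 days.

52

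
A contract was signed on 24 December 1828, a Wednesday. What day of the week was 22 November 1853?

From December 24, 1828 to December 24, 1852: 24 years, of which 6 contain a Feb 29 — 18×365 + 6×366 = 8766 days.
December 1852: 31 − 24 = 7 days remain.
Then 10 full months totalling 304 days.
November 1–22, 1853: 22 days.
Residual: 333 days.
Total: 9099 days.
9099 mod 7 = 6, so 6 days after Wednesday is Tuesday.

Tuesday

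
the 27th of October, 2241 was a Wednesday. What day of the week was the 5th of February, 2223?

Count forward from the earlier date (February 5, 2223) to the later (October 27, 2241):
From February 5, 2223 to February 5, 2241: 18 years, of which 5 contain a Feb 29 — 13×365 + 5×366 = 6575 days.
February 2241: 28 − 5 = 23 days remain (2241 is not a leap year, so February has 28 days).
Then March (31), April (30), May (31), June (30), July (31), August (31), September (30): 31 + 30 + 31 + 30 + 31 + 31 + 30 = 214 days.
October 1–27, 2241: 27 days.
Residual: 264 days.
Total: 6839 days.
6839 is a multiple of 7, so the 5th of February, 2223 falls on the same weekday: Wednesday.

Wednesday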